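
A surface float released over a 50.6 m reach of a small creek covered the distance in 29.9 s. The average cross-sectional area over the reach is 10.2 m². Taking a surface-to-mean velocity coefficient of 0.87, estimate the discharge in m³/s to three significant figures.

15.0 m³/s

v_surface = L / t̄ = 50.6 / 29.9 = 1.692 m/s
v_mean = 0.87 × 1.692 = 1.472 m/s
Q = A × v_mean = 10.2 × 1.472 = 15.02 m³/s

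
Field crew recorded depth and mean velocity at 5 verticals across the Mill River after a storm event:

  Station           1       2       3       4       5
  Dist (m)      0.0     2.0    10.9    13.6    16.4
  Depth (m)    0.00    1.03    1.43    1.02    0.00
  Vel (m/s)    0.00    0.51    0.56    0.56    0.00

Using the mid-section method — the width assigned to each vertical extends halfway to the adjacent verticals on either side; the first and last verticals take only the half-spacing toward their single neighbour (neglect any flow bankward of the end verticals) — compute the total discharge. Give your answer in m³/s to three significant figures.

9.08 m³/s

w_2 = (10.9 − 0.0)/2 = 5.45 m; q_2 = 0.51 × 1.03 × 5.45 = 2.863 m³/s
w_3 = (13.6 − 2.0)/2 = 5.8 m; q_3 = 0.56 × 1.43 × 5.8 = 4.645 m³/s
w_4 = (16.4 − 10.9)/2 = 2.75 m; q_4 = 0.56 × 1.02 × 2.75 = 1.571 m³/s
Stations 1, 5 contribute zero (depth or velocity is 0).
Q = Σ qᵢ = 9.078 m³/s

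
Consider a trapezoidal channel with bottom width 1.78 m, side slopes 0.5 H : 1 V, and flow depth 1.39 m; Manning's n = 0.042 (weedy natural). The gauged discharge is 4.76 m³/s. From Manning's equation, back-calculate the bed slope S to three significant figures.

A = (b + z·y)·y = (1.78 + 0.5×1.39)×1.39 = 3.440 m²
P = b + 2y√(1+z²) = 1.78 + 2×1.39×√(1+0.5²) = 4.888 m
R = A/P = 3.440/4.888 = 0.7038 m
S = (Q·n / (1·A·R^(2/3)))² = (4.76×0.042 / (1×3.440×0.7912))² = 0.005394

0.00539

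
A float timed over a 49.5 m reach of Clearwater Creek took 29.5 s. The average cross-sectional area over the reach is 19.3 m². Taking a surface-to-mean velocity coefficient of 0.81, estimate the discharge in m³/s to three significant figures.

26.2 m³/s

v_surface = L / t̄ = 49.5 / 29.5 = 1.678 m/s
v_mean = 0.81 × 1.678 = 1.359 m/s
Q = A × v_mean = 19.3 × 1.359 = 26.23 m³/s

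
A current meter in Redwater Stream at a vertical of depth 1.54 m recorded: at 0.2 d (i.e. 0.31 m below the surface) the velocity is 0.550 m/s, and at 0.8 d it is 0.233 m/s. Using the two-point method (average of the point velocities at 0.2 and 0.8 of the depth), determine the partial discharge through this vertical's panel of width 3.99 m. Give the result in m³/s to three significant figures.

v̄ = (0.550 + 0.233) / 2 = 0.3915 m/s
q = v̄ × d × w = 0.3915 × 1.54 × 3.99 = 2.406 m³/s

2.41 m³/s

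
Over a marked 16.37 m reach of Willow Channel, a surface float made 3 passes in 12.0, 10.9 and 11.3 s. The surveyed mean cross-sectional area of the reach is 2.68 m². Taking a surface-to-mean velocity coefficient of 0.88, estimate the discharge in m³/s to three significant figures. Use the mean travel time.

t̄ = (12.0 + 10.9 + 11.3) / 3 = 11.4 s
v_surface = L / t̄ = 16.37 / 11.4 = 1.436 m/s
v_mean = 0.88 × 1.436 = 1.264 m/s
Q = A × v_mean = 2.68 × 1.264 = 3.387 m³/s

3.39 m³/s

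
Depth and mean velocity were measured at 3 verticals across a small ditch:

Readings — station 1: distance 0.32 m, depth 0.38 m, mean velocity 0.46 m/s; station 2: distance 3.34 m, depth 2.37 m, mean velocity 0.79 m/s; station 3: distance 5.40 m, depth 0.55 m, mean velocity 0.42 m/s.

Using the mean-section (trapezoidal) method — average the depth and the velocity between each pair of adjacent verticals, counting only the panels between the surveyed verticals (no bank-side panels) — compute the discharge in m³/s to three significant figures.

4.41 m³/s

Panel 1-2: Δb = 3.02 m, d̄ = (0.38+2.37)/2 = 1.375, v̄ = (0.46+0.79)/2 = 0.625 → q = 3.02×1.375×0.625 = 2.595 m³/s
Panel 2-3: Δb = 2.06 m, d̄ = (2.37+0.55)/2 = 1.46, v̄ = (0.79+0.42)/2 = 0.605 → q = 2.06×1.46×0.605 = 1.820 m³/s
Q = Σ q = 4.415 m³/s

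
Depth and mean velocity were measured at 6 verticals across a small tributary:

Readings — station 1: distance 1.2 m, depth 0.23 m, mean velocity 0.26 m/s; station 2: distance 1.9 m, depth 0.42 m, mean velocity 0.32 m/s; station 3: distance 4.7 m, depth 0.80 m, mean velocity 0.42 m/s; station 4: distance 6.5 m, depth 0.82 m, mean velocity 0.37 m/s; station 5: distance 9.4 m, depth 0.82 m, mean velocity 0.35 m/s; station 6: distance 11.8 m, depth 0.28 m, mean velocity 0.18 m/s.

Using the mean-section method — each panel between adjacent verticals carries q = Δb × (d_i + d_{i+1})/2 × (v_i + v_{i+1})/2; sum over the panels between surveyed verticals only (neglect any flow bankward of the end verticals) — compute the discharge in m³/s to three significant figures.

2.48 m³/s

Panel 1-2: Δb = 0.7 m, d̄ = (0.23+0.42)/2 = 0.325, v̄ = (0.26+0.32)/2 = 0.29 → q = 0.7×0.325×0.29 = 0.06598 m³/s
Panel 2-3: Δb = 2.8 m, d̄ = (0.42+0.80)/2 = 0.61, v̄ = (0.32+0.42)/2 = 0.37 → q = 2.8×0.61×0.37 = 0.6320 m³/s
Panel 3-4: Δb = 1.8 m, d̄ = (0.80+0.82)/2 = 0.81, v̄ = (0.42+0.37)/2 = 0.395 → q = 1.8×0.81×0.395 = 0.5759 m³/s
Panel 4-5: Δb = 2.9 m, d̄ = (0.82+0.82)/2 = 0.82, v̄ = (0.37+0.35)/2 = 0.36 → q = 2.9×0.82×0.36 = 0.8561 m³/s
Panel 5-6: Δb = 2.4 m, d̄ = (0.82+0.28)/2 = 0.55, v̄ = (0.35+0.18)/2 = 0.265 → q = 2.4×0.55×0.265 = 0.3498 m³/s
Q = Σ q = 2.480 m³/s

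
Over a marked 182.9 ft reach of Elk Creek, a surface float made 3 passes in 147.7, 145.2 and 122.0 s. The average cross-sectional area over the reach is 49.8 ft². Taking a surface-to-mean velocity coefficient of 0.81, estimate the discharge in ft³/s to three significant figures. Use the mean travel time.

53.3 ft³/s

t̄ = (147.7 + 145.2 + 122.0) / 3 = 138.3 s
v_surface = L / t̄ = 182.9 / 138.3 = 1.322 ft/s
v_mean = 0.81 × 1.322 = 1.071 ft/s
Q = A × v_mean = 49.8 × 1.071 = 53.35 ft³/s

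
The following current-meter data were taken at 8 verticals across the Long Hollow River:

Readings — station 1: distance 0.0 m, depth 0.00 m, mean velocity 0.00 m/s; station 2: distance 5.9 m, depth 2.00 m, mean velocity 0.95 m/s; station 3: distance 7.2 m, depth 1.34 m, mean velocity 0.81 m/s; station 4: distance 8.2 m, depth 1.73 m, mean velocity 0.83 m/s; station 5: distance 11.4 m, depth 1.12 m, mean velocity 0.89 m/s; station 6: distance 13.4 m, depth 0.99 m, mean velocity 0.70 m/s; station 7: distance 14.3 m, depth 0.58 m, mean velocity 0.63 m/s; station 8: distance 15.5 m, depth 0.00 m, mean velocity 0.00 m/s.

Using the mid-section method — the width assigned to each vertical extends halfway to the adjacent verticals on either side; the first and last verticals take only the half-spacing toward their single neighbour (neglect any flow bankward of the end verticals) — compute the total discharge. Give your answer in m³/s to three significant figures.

15.1 m³/s

w_2 = (7.2 − 0.0)/2 = 3.6 m; q_2 = 0.95 × 2.00 × 3.6 = 6.840 m³/s
w_3 = (8.2 − 5.9)/2 = 1.15 m; q_3 = 0.81 × 1.34 × 1.15 = 1.248 m³/s
w_4 = (11.4 − 7.2)/2 = 2.1 m; q_4 = 0.83 × 1.73 × 2.1 = 3.015 m³/s
w_5 = (13.4 − 8.2)/2 = 2.6 m; q_5 = 0.89 × 1.12 × 2.6 = 2.592 m³/s
w_6 = (14.3 − 11.4)/2 = 1.45 m; q_6 = 0.70 × 0.99 × 1.45 = 1.005 m³/s
w_7 = (15.5 − 13.4)/2 = 1.05 m; q_7 = 0.63 × 0.58 × 1.05 = 0.3837 m³/s
Stations 1, 8 contribute zero (depth or velocity is 0).
Q = Σ qᵢ = 15.08 m³/s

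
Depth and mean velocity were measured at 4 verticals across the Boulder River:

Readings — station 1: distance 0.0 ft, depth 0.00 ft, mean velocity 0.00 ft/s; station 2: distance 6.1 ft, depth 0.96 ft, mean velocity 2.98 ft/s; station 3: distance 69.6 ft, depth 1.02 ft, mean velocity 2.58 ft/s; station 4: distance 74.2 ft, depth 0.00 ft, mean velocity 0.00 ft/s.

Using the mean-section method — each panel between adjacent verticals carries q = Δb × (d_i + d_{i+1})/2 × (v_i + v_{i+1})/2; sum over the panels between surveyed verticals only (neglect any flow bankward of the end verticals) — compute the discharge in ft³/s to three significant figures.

Panel 1-2: Δb = 6.1 ft, d̄ = (0.00+0.96)/2 = 0.48, v̄ = (0.00+2.98)/2 = 1.49 → q = 6.1×0.48×1.49 = 4.363 ft³/s
Panel 2-3: Δb = 63.5 ft, d̄ = (0.96+1.02)/2 = 0.99, v̄ = (2.98+2.58)/2 = 2.78 → q = 63.5×0.99×2.78 = 174.8 ft³/s
Panel 3-4: Δb = 4.6 ft, d̄ = (1.02+0.00)/2 = 0.51, v̄ = (2.58+0.00)/2 = 1.29 → q = 4.6×0.51×1.29 = 3.026 ft³/s
Q = Σ q = 182.2 ft³/s

182 ft³/s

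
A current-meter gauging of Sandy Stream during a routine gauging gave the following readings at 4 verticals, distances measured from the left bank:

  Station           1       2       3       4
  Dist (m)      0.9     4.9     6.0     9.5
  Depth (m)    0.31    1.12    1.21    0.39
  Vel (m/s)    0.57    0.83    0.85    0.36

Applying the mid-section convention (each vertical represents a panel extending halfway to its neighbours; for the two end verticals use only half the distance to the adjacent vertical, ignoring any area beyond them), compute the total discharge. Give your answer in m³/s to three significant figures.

w_1 = (4.9 − 0.9)/2 = 2 m; q_1 = 0.57 × 0.31 × 2 = 0.3534 m³/s
w_2 = (6.0 − 0.9)/2 = 2.55 m; q_2 = 0.83 × 1.12 × 2.55 = 2.370 m³/s
w_3 = (9.5 − 4.9)/2 = 2.3 m; q_3 = 0.85 × 1.21 × 2.3 = 2.366 m³/s
w_4 = (9.5 − 6.0)/2 = 1.75 m; q_4 = 0.36 × 0.39 × 1.75 = 0.2457 m³/s
Q = Σ qᵢ = 5.335 m³/s

5.34 m³/s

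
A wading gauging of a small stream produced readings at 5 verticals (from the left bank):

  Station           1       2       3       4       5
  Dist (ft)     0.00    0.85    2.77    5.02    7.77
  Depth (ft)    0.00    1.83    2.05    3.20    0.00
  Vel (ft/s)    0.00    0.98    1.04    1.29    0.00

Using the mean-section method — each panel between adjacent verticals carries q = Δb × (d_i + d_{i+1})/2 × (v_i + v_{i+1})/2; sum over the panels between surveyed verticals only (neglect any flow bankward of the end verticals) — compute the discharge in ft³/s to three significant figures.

Panel 1-2: Δb = 0.85 ft, d̄ = (0.00+1.83)/2 = 0.915, v̄ = (0.00+0.98)/2 = 0.49 → q = 0.85×0.915×0.49 = 0.3811 ft³/s
Panel 2-3: Δb = 1.92 ft, d̄ = (1.83+2.05)/2 = 1.94, v̄ = (0.98+1.04)/2 = 1.01 → q = 1.92×1.94×1.01 = 3.762 ft³/s
Panel 3-4: Δb = 2.25 ft, d̄ = (2.05+3.20)/2 = 2.625, v̄ = (1.04+1.29)/2 = 1.165 → q = 2.25×2.625×1.165 = 6.881 ft³/s
Panel 4-5: Δb = 2.75 ft, d̄ = (3.20+0.00)/2 = 1.6, v̄ = (1.29+0.00)/2 = 0.645 → q = 2.75×1.6×0.645 = 2.838 ft³/s
Q = Σ q = 13.86 ft³/s

13.9 ft³/s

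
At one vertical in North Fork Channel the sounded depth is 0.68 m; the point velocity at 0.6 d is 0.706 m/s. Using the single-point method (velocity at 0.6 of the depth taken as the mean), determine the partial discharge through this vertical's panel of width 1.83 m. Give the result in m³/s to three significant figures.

0.879 m³/s

v̄ = v₀.₆ = 0.706 m/s
q = v̄ × d × w = 0.7060 × 0.68 × 1.83 = 0.8785 m³/s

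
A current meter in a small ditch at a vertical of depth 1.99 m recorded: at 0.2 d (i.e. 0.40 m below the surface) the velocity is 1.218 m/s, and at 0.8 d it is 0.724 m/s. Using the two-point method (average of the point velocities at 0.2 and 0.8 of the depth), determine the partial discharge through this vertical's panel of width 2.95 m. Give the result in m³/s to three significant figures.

v̄ = (1.218 + 0.724) / 2 = 0.9710 m/s
q = v̄ × d × w = 0.9710 × 1.99 × 2.95 = 5.700 m³/s

5.70 m³/s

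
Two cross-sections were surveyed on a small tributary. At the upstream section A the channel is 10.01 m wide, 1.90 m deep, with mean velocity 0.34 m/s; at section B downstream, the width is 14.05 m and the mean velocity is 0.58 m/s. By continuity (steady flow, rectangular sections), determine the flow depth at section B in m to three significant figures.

0.794 m

Q = A₁V₁ = (10.01×1.90) × 0.34 = 6.466 m³/s
d₂ = Q/(b₂ V₂) = 6.466/(14.05×0.58) = 0.7935 m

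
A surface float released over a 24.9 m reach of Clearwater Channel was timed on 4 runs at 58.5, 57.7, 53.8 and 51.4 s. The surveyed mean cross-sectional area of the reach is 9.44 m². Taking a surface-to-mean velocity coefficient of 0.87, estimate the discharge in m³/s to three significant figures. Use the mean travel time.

t̄ = (58.5 + 57.7 + 53.8 + 51.4) / 4 = 55.35 s
v_surface = L / t̄ = 24.9 / 55.35 = 0.4499 m/s
v_mean = 0.87 × 0.4499 = 0.3914 m/s
Q = A × v_mean = 9.44 × 0.3914 = 3.695 m³/s

3.69 m³/s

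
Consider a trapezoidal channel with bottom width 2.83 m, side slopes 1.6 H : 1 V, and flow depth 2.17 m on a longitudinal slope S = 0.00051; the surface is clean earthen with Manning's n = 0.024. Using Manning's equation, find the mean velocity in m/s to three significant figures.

A = (b + z·y)·y = (2.83 + 1.6×2.17)×2.17 = 13.68 m²
P = b + 2y√(1+z²) = 2.83 + 2×2.17×√(1+1.6²) = 11.02 m
R = A/P = 13.68/11.02 = 1.241 m
Q = (1/n)·A·R^(2/3)·S^(1/2) = (1/0.024) × 13.68 × 1.241^(2/3) × 0.00051^(1/2) = 14.86 m³/s
V = Q/A = 14.86/13.68 = 1.087 m/s

1.09 m/s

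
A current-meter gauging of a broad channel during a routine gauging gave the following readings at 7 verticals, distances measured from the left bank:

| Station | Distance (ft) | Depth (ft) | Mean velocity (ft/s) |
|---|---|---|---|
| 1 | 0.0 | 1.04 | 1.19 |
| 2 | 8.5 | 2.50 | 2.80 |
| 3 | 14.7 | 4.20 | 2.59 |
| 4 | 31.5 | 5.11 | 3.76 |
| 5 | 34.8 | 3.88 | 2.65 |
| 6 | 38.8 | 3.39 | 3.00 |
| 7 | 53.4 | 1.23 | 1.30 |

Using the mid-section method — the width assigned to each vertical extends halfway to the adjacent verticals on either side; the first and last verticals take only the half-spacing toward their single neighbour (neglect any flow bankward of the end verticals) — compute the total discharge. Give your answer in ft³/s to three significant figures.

w_1 = (8.5 − 0.0)/2 = 4.25 ft; q_1 = 1.19 × 1.04 × 4.25 = 5.260 ft³/s
w_2 = (14.7 − 0.0)/2 = 7.35 ft; q_2 = 2.80 × 2.50 × 7.35 = 51.45 ft³/s
w_3 = (31.5 − 8.5)/2 = 11.5 ft; q_3 = 2.59 × 4.20 × 11.5 = 125.1 ft³/s
w_4 = (34.8 − 14.7)/2 = 10.05 ft; q_4 = 3.76 × 5.11 × 10.05 = 193.1 ft³/s
w_5 = (38.8 − 31.5)/2 = 3.65 ft; q_5 = 2.65 × 3.88 × 3.65 = 37.53 ft³/s
w_6 = (53.4 − 34.8)/2 = 9.3 ft; q_6 = 3.00 × 3.39 × 9.3 = 94.58 ft³/s
w_7 = (53.4 − 38.8)/2 = 7.3 ft; q_7 = 1.30 × 1.23 × 7.3 = 11.67 ft³/s
Q = Σ qᵢ = 518.7 ft³/s

519 ft³/s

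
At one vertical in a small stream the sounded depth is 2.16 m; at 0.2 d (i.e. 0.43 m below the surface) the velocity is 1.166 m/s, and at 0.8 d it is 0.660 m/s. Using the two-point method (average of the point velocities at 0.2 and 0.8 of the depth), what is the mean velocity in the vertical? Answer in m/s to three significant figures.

v̄ = (1.166 + 0.660) / 2 = 0.9130 m/s

0.913 m/s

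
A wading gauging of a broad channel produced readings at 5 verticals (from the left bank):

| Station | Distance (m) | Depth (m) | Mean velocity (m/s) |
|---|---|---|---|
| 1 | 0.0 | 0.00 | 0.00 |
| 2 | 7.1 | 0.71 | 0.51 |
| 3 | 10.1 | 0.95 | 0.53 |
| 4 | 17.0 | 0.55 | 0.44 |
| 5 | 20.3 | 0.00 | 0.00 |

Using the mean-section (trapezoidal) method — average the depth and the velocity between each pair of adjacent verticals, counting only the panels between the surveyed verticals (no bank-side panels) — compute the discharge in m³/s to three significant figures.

4.65 m³/s

Panel 1-2: Δb = 7.1 m, d̄ = (0.00+0.71)/2 = 0.355, v̄ = (0.00+0.51)/2 = 0.255 → q = 7.1×0.355×0.255 = 0.6427 m³/s
Panel 2-3: Δb = 3 m, d̄ = (0.71+0.95)/2 = 0.83, v̄ = (0.51+0.53)/2 = 0.52 → q = 3×0.83×0.52 = 1.295 m³/s
Panel 3-4: Δb = 6.9 m, d̄ = (0.95+0.55)/2 = 0.75, v̄ = (0.53+0.44)/2 = 0.485 → q = 6.9×0.75×0.485 = 2.510 m³/s
Panel 4-5: Δb = 3.3 m, d̄ = (0.55+0.00)/2 = 0.275, v̄ = (0.44+0.00)/2 = 0.22 → q = 3.3×0.275×0.22 = 0.1997 m³/s
Q = Σ q = 4.647 m³/s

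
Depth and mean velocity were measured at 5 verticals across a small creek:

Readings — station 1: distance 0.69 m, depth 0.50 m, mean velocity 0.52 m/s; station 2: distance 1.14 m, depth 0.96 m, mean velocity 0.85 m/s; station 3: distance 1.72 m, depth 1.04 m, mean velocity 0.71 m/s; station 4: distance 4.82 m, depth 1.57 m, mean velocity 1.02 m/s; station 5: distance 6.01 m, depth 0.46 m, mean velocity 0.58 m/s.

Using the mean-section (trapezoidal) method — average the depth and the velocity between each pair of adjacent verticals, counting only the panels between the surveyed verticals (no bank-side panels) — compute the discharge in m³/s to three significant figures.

5.14 m³/s

Panel 1-2: Δb = 0.45 m, d̄ = (0.50+0.96)/2 = 0.73, v̄ = (0.52+0.85)/2 = 0.685 → q = 0.45×0.73×0.685 = 0.2250 m³/s
Panel 2-3: Δb = 0.58 m, d̄ = (0.96+1.04)/2 = 1, v̄ = (0.85+0.71)/2 = 0.78 → q = 0.58×1×0.78 = 0.4524 m³/s
Panel 3-4: Δb = 3.1 m, d̄ = (1.04+1.57)/2 = 1.305, v̄ = (0.71+1.02)/2 = 0.865 → q = 3.1×1.305×0.865 = 3.499 m³/s
Panel 4-5: Δb = 1.19 m, d̄ = (1.57+0.46)/2 = 1.015, v̄ = (1.02+0.58)/2 = 0.8 → q = 1.19×1.015×0.8 = 0.9663 m³/s
Q = Σ q = 5.143 m³/s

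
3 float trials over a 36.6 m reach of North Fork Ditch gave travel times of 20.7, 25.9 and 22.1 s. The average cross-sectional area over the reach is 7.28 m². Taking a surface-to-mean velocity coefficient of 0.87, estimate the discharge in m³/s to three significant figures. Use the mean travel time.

t̄ = (20.7 + 25.9 + 22.1) / 3 = 22.9 s
v_surface = L / t̄ = 36.6 / 22.9 = 1.598 m/s
v_mean = 0.87 × 1.598 = 1.390 m/s
Q = A × v_mean = 7.28 × 1.390 = 10.12 m³/s

10.1 m³/s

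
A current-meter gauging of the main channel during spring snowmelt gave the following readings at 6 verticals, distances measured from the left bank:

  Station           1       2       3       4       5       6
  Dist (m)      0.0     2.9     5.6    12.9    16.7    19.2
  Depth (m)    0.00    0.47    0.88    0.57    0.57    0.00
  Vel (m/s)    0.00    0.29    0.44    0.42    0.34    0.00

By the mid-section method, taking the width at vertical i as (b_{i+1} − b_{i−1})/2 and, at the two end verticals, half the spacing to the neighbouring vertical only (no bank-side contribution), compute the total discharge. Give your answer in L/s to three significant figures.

4260 L/s

w_2 = (5.6 − 0.0)/2 = 2.8 m; q_2 = 0.29 × 0.47 × 2.8 = 0.3816 m³/s
w_3 = (12.9 − 2.9)/2 = 5 m; q_3 = 0.44 × 0.88 × 5 = 1.936 m³/s
w_4 = (16.7 − 5.6)/2 = 5.55 m; q_4 = 0.42 × 0.57 × 5.55 = 1.329 m³/s
w_5 = (19.2 − 12.9)/2 = 3.15 m; q_5 = 0.34 × 0.57 × 3.15 = 0.6105 m³/s
Stations 1, 6 contribute zero (depth or velocity is 0).
Q = Σ qᵢ = 4.257 m³/s
= 4.257 × 1000 = 4257 L/s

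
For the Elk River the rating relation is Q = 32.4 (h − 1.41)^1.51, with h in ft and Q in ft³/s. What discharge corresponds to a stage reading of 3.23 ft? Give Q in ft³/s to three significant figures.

80.0 ft³/s

Q = 32.4 × (3.23 − 1.41)^1.51 = 32.4 × 1.82^1.51 = 80.03 ft³/s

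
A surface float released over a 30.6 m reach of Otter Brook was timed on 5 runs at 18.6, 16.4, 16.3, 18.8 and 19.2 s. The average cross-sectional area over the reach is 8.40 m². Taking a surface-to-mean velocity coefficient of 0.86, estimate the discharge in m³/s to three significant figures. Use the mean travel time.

12.4 m³/s

t̄ = (18.6 + 16.4 + 16.3 + 18.8 + 19.2) / 5 = 17.86 s
v_surface = L / t̄ = 30.6 / 17.86 = 1.713 m/s
v_mean = 0.86 × 1.713 = 1.473 m/s
Q = A × v_mean = 8.40 × 1.473 = 12.38 m³/s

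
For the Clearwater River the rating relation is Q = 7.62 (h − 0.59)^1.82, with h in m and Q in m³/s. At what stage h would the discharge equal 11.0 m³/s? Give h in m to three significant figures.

h − h₀ = (Q/C)^(1/b) = (11.0/7.62)^(1/1.82) = 1.223 m
h = 0.59 + 1.223 = 1.813 m

1.81 m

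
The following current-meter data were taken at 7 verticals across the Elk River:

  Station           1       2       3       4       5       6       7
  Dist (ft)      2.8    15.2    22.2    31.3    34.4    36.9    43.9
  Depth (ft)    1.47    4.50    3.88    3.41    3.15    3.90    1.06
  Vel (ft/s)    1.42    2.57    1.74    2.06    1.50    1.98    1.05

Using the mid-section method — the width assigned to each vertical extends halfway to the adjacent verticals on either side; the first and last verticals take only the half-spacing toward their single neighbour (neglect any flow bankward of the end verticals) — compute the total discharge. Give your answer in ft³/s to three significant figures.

276 ft³/s

w_1 = (15.2 − 2.8)/2 = 6.2 ft; q_1 = 1.42 × 1.47 × 6.2 = 12.94 ft³/s
w_2 = (22.2 − 2.8)/2 = 9.7 ft; q_2 = 2.57 × 4.50 × 9.7 = 112.2 ft³/s
w_3 = (31.3 − 15.2)/2 = 8.05 ft; q_3 = 1.74 × 3.88 × 8.05 = 54.35 ft³/s
w_4 = (34.4 − 22.2)/2 = 6.1 ft; q_4 = 2.06 × 3.41 × 6.1 = 42.85 ft³/s
w_5 = (36.9 − 31.3)/2 = 2.8 ft; q_5 = 1.50 × 3.15 × 2.8 = 13.23 ft³/s
w_6 = (43.9 − 34.4)/2 = 4.75 ft; q_6 = 1.98 × 3.90 × 4.75 = 36.68 ft³/s
w_7 = (43.9 − 36.9)/2 = 3.5 ft; q_7 = 1.05 × 1.06 × 3.5 = 3.896 ft³/s
Q = Σ qᵢ = 276.1 ft³/s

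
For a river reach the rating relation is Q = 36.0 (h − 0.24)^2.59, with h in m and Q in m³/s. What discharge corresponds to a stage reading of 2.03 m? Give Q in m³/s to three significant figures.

Q = 36.0 × (2.03 − 0.24)^2.59 = 36.0 × 1.79^2.59 = 162.6 m³/s

163 m³/s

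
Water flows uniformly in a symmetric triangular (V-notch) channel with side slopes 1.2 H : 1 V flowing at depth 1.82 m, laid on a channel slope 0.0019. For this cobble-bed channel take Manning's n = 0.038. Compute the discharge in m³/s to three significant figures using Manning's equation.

A = z·y² = 1.2×1.82² = 3.975 m²
P = 2y√(1+z²) = 2×1.82×√(1+1.2²) = 5.686 m
R = A/P = 3.975/5.686 = 0.6991 m
Q = (1/n)·A·R^(2/3)·S^(1/2) = (1/0.038) × 3.975 × 0.6991^(2/3) × 0.0019^(1/2) = 3.591 m³/s

3.59 m³/s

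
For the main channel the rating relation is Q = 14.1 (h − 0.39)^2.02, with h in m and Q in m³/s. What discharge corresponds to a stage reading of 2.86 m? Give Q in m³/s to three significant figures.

87.6 m³/s

Q = 14.1 × (2.86 − 0.39)^2.02 = 14.1 × 2.47^2.02 = 87.59 m³/s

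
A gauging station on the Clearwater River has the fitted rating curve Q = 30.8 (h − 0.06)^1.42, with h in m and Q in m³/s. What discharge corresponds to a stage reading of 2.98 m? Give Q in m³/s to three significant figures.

141 m³/s

Q = 30.8 × (2.98 − 0.06)^1.42 = 30.8 × 2.92^1.42 = 141.1 m³/s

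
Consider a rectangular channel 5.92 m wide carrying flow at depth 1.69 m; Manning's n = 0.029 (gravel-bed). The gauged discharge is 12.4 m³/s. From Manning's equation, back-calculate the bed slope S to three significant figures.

A = b·y = 5.92 × 1.69 = 10.00 m²
P = b + 2y = 5.92 + 2×1.69 = 9.300 m
R = A/P = 10.00/9.300 = 1.076 m
S = (Q·n / (1·A·R^(2/3)))² = (12.4×0.029 / (1×10.00×1.050))² = 0.001172

0.00117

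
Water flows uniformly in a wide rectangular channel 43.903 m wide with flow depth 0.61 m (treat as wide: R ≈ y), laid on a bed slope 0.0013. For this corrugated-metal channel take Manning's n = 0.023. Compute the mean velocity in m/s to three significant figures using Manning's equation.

1.13 m/s

A = b·y = 43.903 × 0.61 = 26.78 m²
Wide channel: R ≈ y = 0.61 m
Q = (1/n)·A·R^(2/3)·S^(1/2) = (1/0.023) × 26.78 × 0.6100^(2/3) × 0.0013^(1/2) = 30.20 m³/s
V = Q/A = 30.20/26.78 = 1.128 m/s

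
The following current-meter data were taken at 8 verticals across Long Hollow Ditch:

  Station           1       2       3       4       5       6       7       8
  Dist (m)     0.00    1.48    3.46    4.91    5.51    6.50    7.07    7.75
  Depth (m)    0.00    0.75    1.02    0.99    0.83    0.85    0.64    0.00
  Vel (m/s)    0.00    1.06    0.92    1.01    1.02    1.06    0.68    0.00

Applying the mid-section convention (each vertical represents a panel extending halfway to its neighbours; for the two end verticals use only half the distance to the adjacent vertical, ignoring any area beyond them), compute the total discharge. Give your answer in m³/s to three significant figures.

5.66 m³/s

w_2 = (3.46 − 0.00)/2 = 1.73 m; q_2 = 1.06 × 0.75 × 1.73 = 1.375 m³/s
w_3 = (4.91 − 1.48)/2 = 1.715 m; q_3 = 0.92 × 1.02 × 1.715 = 1.609 m³/s
w_4 = (5.51 − 3.46)/2 = 1.025 m; q_4 = 1.01 × 0.99 × 1.025 = 1.025 m³/s
w_5 = (6.50 − 4.91)/2 = 0.795 m; q_5 = 1.02 × 0.83 × 0.795 = 0.6730 m³/s
w_6 = (7.07 − 5.51)/2 = 0.78 m; q_6 = 1.06 × 0.85 × 0.78 = 0.7028 m³/s
w_7 = (7.75 − 6.50)/2 = 0.625 m; q_7 = 0.68 × 0.64 × 0.625 = 0.2720 m³/s
Stations 1, 8 contribute zero (depth or velocity is 0).
Q = Σ qᵢ = 5.657 m³/s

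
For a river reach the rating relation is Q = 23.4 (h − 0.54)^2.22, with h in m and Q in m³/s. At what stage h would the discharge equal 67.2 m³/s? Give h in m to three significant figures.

h − h₀ = (Q/C)^(1/b) = (67.2/23.4)^(1/2.22) = 1.608 m
h = 0.54 + 1.608 = 2.148 m

2.15 m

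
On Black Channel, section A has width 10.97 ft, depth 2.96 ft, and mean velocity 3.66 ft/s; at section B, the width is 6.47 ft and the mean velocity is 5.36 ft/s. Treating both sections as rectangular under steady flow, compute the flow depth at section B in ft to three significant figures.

3.43 ft

Q = A₁V₁ = (10.97×2.96) × 3.66 = 118.8 ft³/s
d₂ = Q/(b₂ V₂) = 118.8/(6.47×5.36) = 3.427 ft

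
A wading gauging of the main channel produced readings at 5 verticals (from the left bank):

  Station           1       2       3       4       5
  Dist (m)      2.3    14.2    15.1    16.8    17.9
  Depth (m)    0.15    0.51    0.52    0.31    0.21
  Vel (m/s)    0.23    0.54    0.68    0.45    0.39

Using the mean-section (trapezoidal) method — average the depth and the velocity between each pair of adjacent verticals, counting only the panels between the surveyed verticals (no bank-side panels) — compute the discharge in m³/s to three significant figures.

2.31 m³/s

Panel 1-2: Δb = 11.9 m, d̄ = (0.15+0.51)/2 = 0.33, v̄ = (0.23+0.54)/2 = 0.385 → q = 11.9×0.33×0.385 = 1.512 m³/s
Panel 2-3: Δb = 0.9 m, d̄ = (0.51+0.52)/2 = 0.515, v̄ = (0.54+0.68)/2 = 0.61 → q = 0.9×0.515×0.61 = 0.2827 m³/s
Panel 3-4: Δb = 1.7 m, d̄ = (0.52+0.31)/2 = 0.415, v̄ = (0.68+0.45)/2 = 0.565 → q = 1.7×0.415×0.565 = 0.3986 m³/s
Panel 4-5: Δb = 1.1 m, d̄ = (0.31+0.21)/2 = 0.26, v̄ = (0.45+0.39)/2 = 0.42 → q = 1.1×0.26×0.42 = 0.1201 m³/s
Q = Σ q = 2.313 m³/s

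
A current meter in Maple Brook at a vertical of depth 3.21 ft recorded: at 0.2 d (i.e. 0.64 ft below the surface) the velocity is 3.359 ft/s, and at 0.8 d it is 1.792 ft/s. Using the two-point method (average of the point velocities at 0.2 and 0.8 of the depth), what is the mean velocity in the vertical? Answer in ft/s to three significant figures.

2.58 ft/s

v̄ = (3.359 + 1.792) / 2 = 2.576 ft/s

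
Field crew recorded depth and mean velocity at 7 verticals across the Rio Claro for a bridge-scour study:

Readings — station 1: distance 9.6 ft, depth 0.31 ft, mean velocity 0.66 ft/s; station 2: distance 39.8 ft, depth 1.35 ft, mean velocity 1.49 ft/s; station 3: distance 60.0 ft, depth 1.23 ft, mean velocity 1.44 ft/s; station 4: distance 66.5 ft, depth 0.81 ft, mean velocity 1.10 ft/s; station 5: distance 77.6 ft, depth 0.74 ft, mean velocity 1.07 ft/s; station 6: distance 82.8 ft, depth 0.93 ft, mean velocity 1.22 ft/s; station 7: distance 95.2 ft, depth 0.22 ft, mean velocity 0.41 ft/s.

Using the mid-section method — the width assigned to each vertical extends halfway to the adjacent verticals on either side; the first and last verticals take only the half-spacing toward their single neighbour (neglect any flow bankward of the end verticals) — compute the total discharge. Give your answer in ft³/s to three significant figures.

102 ft³/s

w_1 = (39.8 − 9.6)/2 = 15.1 ft; q_1 = 0.66 × 0.31 × 15.1 = 3.089 ft³/s
w_2 = (60.0 − 9.6)/2 = 25.2 ft; q_2 = 1.49 × 1.35 × 25.2 = 50.69 ft³/s
w_3 = (66.5 − 39.8)/2 = 13.35 ft; q_3 = 1.44 × 1.23 × 13.35 = 23.65 ft³/s
w_4 = (77.6 − 60.0)/2 = 8.8 ft; q_4 = 1.10 × 0.81 × 8.8 = 7.841 ft³/s
w_5 = (82.8 − 66.5)/2 = 8.15 ft; q_5 = 1.07 × 0.74 × 8.15 = 6.453 ft³/s
w_6 = (95.2 − 77.6)/2 = 8.8 ft; q_6 = 1.22 × 0.93 × 8.8 = 9.984 ft³/s
w_7 = (95.2 − 82.8)/2 = 6.2 ft; q_7 = 0.41 × 0.22 × 6.2 = 0.5592 ft³/s
Q = Σ qᵢ = 102.3 ft³/s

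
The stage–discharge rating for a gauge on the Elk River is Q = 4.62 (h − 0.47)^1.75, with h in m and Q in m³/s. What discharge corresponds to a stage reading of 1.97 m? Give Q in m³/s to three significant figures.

9.39 m³/s

Q = 4.62 × (1.97 − 0.47)^1.75 = 4.62 × 1.5^1.75 = 9.393 m³/s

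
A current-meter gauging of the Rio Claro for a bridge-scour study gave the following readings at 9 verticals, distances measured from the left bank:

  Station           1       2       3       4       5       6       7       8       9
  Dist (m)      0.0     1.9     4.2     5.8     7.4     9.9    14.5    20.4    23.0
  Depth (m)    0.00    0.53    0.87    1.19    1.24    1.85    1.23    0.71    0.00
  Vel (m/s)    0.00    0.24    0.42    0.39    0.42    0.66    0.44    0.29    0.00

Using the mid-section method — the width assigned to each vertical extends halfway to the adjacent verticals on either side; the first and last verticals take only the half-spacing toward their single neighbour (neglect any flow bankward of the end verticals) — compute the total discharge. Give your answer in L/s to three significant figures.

w_2 = (4.2 − 0.0)/2 = 2.1 m; q_2 = 0.24 × 0.53 × 2.1 = 0.2671 m³/s
w_3 = (5.8 − 1.9)/2 = 1.95 m; q_3 = 0.42 × 0.87 × 1.95 = 0.7125 m³/s
w_4 = (7.4 − 4.2)/2 = 1.6 m; q_4 = 0.39 × 1.19 × 1.6 = 0.7426 m³/s
w_5 = (9.9 − 5.8)/2 = 2.05 m; q_5 = 0.42 × 1.24 × 2.05 = 1.068 m³/s
w_6 = (14.5 − 7.4)/2 = 3.55 m; q_6 = 0.66 × 1.85 × 3.55 = 4.335 m³/s
w_7 = (20.4 − 9.9)/2 = 5.25 m; q_7 = 0.44 × 1.23 × 5.25 = 2.841 m³/s
w_8 = (23.0 − 14.5)/2 = 4.25 m; q_8 = 0.29 × 0.71 × 4.25 = 0.8751 m³/s
Stations 1, 9 contribute zero (depth or velocity is 0).
Q = Σ qᵢ = 10.84 m³/s
= 10.84 × 1000 = 10840 L/s

10800 L/s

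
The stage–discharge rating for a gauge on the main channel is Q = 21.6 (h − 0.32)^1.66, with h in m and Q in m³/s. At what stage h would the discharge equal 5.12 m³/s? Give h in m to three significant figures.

h − h₀ = (Q/C)^(1/b) = (5.12/21.6)^(1/1.66) = 0.4201 m
h = 0.32 + 0.4201 = 0.7401 m

0.740 m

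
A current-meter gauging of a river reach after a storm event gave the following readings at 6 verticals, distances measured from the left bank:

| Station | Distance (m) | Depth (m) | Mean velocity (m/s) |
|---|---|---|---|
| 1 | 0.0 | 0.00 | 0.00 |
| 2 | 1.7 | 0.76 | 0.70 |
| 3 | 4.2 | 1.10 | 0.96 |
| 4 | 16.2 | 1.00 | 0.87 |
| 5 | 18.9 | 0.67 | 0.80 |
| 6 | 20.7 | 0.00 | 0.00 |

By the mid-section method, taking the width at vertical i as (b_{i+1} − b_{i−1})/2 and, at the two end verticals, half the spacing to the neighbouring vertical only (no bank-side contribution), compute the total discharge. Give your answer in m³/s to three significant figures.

16.4 m³/s

w_2 = (4.2 − 0.0)/2 = 2.1 m; q_2 = 0.70 × 0.76 × 2.1 = 1.117 m³/s
w_3 = (16.2 − 1.7)/2 = 7.25 m; q_3 = 0.96 × 1.10 × 7.25 = 7.656 m³/s
w_4 = (18.9 − 4.2)/2 = 7.35 m; q_4 = 0.87 × 1.00 × 7.35 = 6.395 m³/s
w_5 = (20.7 − 16.2)/2 = 2.25 m; q_5 = 0.80 × 0.67 × 2.25 = 1.206 m³/s
Stations 1, 6 contribute zero (depth or velocity is 0).
Q = Σ qᵢ = 16.37 m³/s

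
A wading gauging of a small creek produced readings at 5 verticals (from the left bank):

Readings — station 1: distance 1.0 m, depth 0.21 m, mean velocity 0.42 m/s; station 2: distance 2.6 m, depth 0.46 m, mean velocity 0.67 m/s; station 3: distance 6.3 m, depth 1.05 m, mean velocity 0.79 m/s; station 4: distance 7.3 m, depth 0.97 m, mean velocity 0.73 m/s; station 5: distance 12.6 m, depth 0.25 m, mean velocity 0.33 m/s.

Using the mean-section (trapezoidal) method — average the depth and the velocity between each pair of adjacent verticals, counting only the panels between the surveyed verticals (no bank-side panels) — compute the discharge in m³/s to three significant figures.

4.81 m³/s

Panel 1-2: Δb = 1.6 m, d̄ = (0.21+0.46)/2 = 0.335, v̄ = (0.42+0.67)/2 = 0.545 → q = 1.6×0.335×0.545 = 0.2921 m³/s
Panel 2-3: Δb = 3.7 m, d̄ = (0.46+1.05)/2 = 0.755, v̄ = (0.67+0.79)/2 = 0.73 → q = 3.7×0.755×0.73 = 2.039 m³/s
Panel 3-4: Δb = 1 m, d̄ = (1.05+0.97)/2 = 1.01, v̄ = (0.79+0.73)/2 = 0.76 → q = 1×1.01×0.76 = 0.7676 m³/s
Panel 4-5: Δb = 5.3 m, d̄ = (0.97+0.25)/2 = 0.61, v̄ = (0.73+0.33)/2 = 0.53 → q = 5.3×0.61×0.53 = 1.713 m³/s
Q = Σ q = 4.812 m³/s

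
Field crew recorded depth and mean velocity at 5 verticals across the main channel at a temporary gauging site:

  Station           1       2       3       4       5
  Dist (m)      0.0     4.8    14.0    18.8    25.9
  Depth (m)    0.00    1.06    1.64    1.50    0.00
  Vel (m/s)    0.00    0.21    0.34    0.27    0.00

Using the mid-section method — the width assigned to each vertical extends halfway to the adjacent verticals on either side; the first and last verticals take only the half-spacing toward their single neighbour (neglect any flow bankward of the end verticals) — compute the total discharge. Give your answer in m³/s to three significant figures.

7.87 m³/s

w_2 = (14.0 − 0.0)/2 = 7 m; q_2 = 0.21 × 1.06 × 7 = 1.558 m³/s
w_3 = (18.8 − 4.8)/2 = 7 m; q_3 = 0.34 × 1.64 × 7 = 3.903 m³/s
w_4 = (25.9 − 14.0)/2 = 5.95 m; q_4 = 0.27 × 1.50 × 5.95 = 2.410 m³/s
Stations 1, 5 contribute zero (depth or velocity is 0).
Q = Σ qᵢ = 7.871 m³/s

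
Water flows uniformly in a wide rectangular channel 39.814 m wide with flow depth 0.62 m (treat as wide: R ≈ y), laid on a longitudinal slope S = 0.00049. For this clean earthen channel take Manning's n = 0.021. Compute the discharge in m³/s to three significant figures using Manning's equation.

A = b·y = 39.814 × 0.62 = 24.68 m²
Wide channel: R ≈ y = 0.62 m
Q = (1/n)·A·R^(2/3)·S^(1/2) = (1/0.021) × 24.68 × 0.6200^(2/3) × 0.00049^(1/2) = 18.92 m³/s

18.9 m³/s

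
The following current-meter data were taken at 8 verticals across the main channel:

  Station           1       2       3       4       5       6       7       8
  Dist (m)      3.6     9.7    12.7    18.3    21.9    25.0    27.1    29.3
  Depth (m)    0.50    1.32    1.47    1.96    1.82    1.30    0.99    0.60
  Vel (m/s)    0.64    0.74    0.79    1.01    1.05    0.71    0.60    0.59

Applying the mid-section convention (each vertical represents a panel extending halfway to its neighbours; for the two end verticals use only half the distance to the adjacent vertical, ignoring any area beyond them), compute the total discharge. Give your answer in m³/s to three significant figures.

w_1 = (9.7 − 3.6)/2 = 3.05 m; q_1 = 0.64 × 0.50 × 3.05 = 0.9760 m³/s
w_2 = (12.7 − 3.6)/2 = 4.55 m; q_2 = 0.74 × 1.32 × 4.55 = 4.444 m³/s
w_3 = (18.3 − 9.7)/2 = 4.3 m; q_3 = 0.79 × 1.47 × 4.3 = 4.994 m³/s
w_4 = (21.9 − 12.7)/2 = 4.6 m; q_4 = 1.01 × 1.96 × 4.6 = 9.106 m³/s
w_5 = (25.0 − 18.3)/2 = 3.35 m; q_5 = 1.05 × 1.82 × 3.35 = 6.402 m³/s
w_6 = (27.1 − 21.9)/2 = 2.6 m; q_6 = 0.71 × 1.30 × 2.6 = 2.400 m³/s
w_7 = (29.3 − 25.0)/2 = 2.15 m; q_7 = 0.60 × 0.99 × 2.15 = 1.277 m³/s
w_8 = (29.3 − 27.1)/2 = 1.1 m; q_8 = 0.59 × 0.60 × 1.1 = 0.3894 m³/s
Q = Σ qᵢ = 29.99 m³/s

30.0 m³/s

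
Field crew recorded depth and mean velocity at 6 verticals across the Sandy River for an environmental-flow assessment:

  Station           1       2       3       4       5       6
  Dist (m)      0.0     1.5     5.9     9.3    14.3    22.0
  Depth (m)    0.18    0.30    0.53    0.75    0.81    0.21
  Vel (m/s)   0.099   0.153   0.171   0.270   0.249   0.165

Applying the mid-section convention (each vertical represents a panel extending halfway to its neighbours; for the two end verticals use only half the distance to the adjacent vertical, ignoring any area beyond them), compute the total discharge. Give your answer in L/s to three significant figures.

2770 L/s

w_1 = (1.5 − 0.0)/2 = 0.75 m; q_1 = 0.099 × 0.18 × 0.75 = 0.01337 m³/s
w_2 = (5.9 − 0.0)/2 = 2.95 m; q_2 = 0.153 × 0.30 × 2.95 = 0.1354 m³/s
w_3 = (9.3 − 1.5)/2 = 3.9 m; q_3 = 0.171 × 0.53 × 3.9 = 0.3535 m³/s
w_4 = (14.3 − 5.9)/2 = 4.2 m; q_4 = 0.270 × 0.75 × 4.2 = 0.8505 m³/s
w_5 = (22.0 − 9.3)/2 = 6.35 m; q_5 = 0.249 × 0.81 × 6.35 = 1.281 m³/s
w_6 = (22.0 − 14.3)/2 = 3.85 m; q_6 = 0.165 × 0.21 × 3.85 = 0.1334 m³/s
Q = Σ qᵢ = 2.767 m³/s
= 2.767 × 1000 = 2767 L/s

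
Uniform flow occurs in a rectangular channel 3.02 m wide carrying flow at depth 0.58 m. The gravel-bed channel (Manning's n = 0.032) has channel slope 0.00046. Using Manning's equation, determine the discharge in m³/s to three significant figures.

A = b·y = 3.02 × 0.58 = 1.752 m²
P = b + 2y = 3.02 + 2×0.58 = 4.180 m
R = A/P = 1.752/4.180 = 0.4190 m
Q = (1/n)·A·R^(2/3)·S^(1/2) = (1/0.032) × 1.752 × 0.4190^(2/3) × 0.00046^(1/2) = 0.6574 m³/s

0.657 m³/s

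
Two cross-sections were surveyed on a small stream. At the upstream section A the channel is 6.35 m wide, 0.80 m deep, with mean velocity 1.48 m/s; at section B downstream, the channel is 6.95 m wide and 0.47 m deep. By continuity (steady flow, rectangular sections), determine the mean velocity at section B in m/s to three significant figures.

Q = A₁V₁ = (6.35×0.80) × 1.48 = 7.518 m³/s
A₂ = 6.95 × 0.47 = 3.267 m²
V₂ = Q/A₂ = 7.518/3.267 = 2.302 m/s

2.30 m/s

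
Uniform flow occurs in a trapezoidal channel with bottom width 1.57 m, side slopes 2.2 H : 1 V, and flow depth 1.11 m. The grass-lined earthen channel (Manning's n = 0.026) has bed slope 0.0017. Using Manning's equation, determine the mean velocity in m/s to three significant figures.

1.18 m/s

A = (b + z·y)·y = (1.57 + 2.2×1.11)×1.11 = 4.453 m²
P = b + 2y√(1+z²) = 1.57 + 2×1.11×√(1+2.2²) = 6.935 m
R = A/P = 4.453/6.935 = 0.6422 m
Q = (1/n)·A·R^(2/3)·S^(1/2) = (1/0.026) × 4.453 × 0.6422^(2/3) × 0.0017^(1/2) = 5.257 m³/s
V = Q/A = 5.257/4.453 = 1.180 m/s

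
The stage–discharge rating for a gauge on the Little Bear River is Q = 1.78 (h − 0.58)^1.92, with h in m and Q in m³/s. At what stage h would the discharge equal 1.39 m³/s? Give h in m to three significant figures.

h − h₀ = (Q/C)^(1/b) = (1.39/1.78)^(1/1.92) = 0.8791 m
h = 0.58 + 0.8791 = 1.459 m

1.46 m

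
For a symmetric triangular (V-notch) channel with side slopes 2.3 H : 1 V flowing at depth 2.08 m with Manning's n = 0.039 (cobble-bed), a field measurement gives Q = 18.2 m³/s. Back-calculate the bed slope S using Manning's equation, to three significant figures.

A = z·y² = 2.3×2.08² = 9.951 m²
P = 2y√(1+z²) = 2×2.08×√(1+2.3²) = 10.43 m
R = A/P = 9.951/10.43 = 0.9538 m
S = (Q·n / (1·A·R^(2/3)))² = (18.2×0.039 / (1×9.951×0.9689))² = 0.005420

0.00542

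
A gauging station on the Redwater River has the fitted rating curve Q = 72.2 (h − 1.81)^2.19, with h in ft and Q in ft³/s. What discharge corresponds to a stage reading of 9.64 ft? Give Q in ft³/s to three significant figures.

Q = 72.2 × (9.64 − 1.81)^2.19 = 72.2 × 7.83^2.19 = 6544 ft³/s

6540 ft³/s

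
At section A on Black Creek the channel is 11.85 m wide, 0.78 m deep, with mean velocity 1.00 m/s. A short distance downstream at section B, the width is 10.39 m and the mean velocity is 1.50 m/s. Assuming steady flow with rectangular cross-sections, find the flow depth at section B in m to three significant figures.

Q = A₁V₁ = (11.85×0.78) × 1.00 = 9.243 m³/s
d₂ = Q/(b₂ V₂) = 9.243/(10.39×1.50) = 0.5931 m

0.593 m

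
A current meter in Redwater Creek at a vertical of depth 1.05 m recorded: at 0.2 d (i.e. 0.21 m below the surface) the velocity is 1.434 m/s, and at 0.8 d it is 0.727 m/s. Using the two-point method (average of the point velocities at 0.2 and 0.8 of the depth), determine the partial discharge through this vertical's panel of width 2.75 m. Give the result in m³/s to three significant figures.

v̄ = (1.434 + 0.727) / 2 = 1.081 m/s
q = v̄ × d × w = 1.081 × 1.05 × 2.75 = 3.120 m³/s

3.12 m³/s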